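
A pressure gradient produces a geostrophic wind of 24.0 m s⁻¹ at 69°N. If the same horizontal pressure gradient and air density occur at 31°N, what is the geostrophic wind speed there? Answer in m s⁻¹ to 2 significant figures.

44 m s⁻¹

With the same pressure gradient and density, V_g ∝ 1/f ∝ 1/sin φ.
V₂ = V₁ · sin φ₁ / sin φ₂ = 24.0 × sin 69° / sin 31°
V₂ = 24.0 × 0.9336/0.5150 = 44 m s⁻¹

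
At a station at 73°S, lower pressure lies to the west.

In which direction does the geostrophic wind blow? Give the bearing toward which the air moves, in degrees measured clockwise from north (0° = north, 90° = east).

The pressure-gradient force points toward the west (bearing 270°).
Geostrophic balance: in the Southern Hemisphere the Coriolis force deflects motion to the left, so the geostrophic wind blows 90° to the left of the pressure-gradient force (low pressure on the right).
Rotating 270° by 90° counterclockwise gives 180° — the wind blows toward the south.

180°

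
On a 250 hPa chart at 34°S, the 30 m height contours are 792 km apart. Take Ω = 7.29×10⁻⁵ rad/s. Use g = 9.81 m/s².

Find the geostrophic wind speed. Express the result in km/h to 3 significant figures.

Coriolis parameter at 34°S:
f = 2Ω sin φ = 2 × 7.29×10⁻⁵ × sin 34° = 8.15×10⁻⁵ s⁻¹
Height gradient: |∂Z/∂n| = 30 m / 792000 m = 3.79×10⁻⁵
On a pressure surface, geostrophic balance gives V_g = (g/f)|∂Z/∂n|:
V_g = 9.81 × 3.79×10⁻⁵ / 8.15×10⁻⁵ = 4.56 m/s
Converting: 4.56 m/s × 3.6 = 16.4 km/h

16.4 km/h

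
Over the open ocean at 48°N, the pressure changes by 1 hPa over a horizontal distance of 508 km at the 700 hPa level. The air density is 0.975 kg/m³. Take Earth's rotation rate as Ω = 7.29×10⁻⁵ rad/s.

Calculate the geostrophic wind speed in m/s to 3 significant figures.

Coriolis parameter at 48°N:
f = 2Ω sin φ = 2 × 7.29×10⁻⁵ × sin 48° = 1.08×10⁻⁴ s⁻¹
Pressure gradient: |∂P/∂n| = 100 Pa / 508000 m = 1.97×10⁻⁴ Pa/m
Geostrophic balance (pressure-gradient force = Coriolis force):
V_g = (1/(fρ)) |∂P/∂n| = 1.97×10⁻⁴ / (1.08×10⁻⁴ × 0.975) = 1.86 m/s

1.86 m/s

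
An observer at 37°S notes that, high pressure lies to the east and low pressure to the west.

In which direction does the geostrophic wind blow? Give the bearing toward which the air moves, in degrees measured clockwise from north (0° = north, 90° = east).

180°

The pressure-gradient force points toward the west (bearing 270°).
Geostrophic balance: in the Southern Hemisphere the Coriolis force deflects motion to the left, so the geostrophic wind blows 90° to the left of the pressure-gradient force (low pressure on the right).
Rotating 270° by 90° counterclockwise gives 180° — the wind blows toward the south.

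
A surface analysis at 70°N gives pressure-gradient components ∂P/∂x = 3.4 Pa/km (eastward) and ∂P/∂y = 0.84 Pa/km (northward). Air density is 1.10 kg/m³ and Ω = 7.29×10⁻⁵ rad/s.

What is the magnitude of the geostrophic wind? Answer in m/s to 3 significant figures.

Coriolis parameter at 70°N:
f = 2Ω sin φ = 2 × 7.29×10⁻⁵ × sin 70° = 1.37×10⁻⁴ s⁻¹
Component geostrophic relations (x east, y north):
u_g = −(1/(fρ)) ∂P/∂y,  v_g = (1/(fρ)) ∂P/∂x
u_g = −(0.84×10⁻³)/(1.37×10⁻⁴ × 1.10) = −5.57 m/s;  v_g = (3.4×10⁻³)/(1.37×10⁻⁴ × 1.10) = 22.6 m/s
|V_g| = √(u_g² + v_g²) = 23.2 m/s

23.2 m/s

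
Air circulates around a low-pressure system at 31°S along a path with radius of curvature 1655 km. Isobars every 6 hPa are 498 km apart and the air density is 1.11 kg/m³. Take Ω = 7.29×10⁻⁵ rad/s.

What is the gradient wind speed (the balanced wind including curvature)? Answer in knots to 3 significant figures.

Coriolis parameter at 31°S:
f = 2Ω sin φ = 2 × 7.29×10⁻⁵ × sin 31° = 7.51×10⁻⁵ s⁻¹
Pressure gradient: |∂P/∂n| = 600 Pa / 498000 m = 1.20×10⁻³ Pa/m
Geostrophic speed: V_g = |∂P/∂n|/(fρ) = 1.20×10⁻³/(7.51×10⁻⁵ × 1.11) = 14.5 m/s
Around a low, centrifugal force acts outward with Coriolis, so pressure-gradient force balances both:
(1/ρ)|∂P/∂n| = fV + V²/R  →  V² + fR·V − fR·V_g = 0
With fR = 7.51×10⁻⁵ × 1655×10³ m = 124 m/s:
V = [−fR + √((fR)² + 4 fR V_g)]/2 = [−124 + √(124² + 4×124×14.5)]/2 = 13.1 m/s
Subgeostrophic (V < V_g = 14.5 m/s), as expected around a low.
Converting: 13.1 m/s × 1.944 = 25.4 knots

25.4 knots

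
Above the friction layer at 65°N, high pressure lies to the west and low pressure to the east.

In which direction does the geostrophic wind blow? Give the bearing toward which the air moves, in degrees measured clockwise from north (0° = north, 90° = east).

180°

The pressure-gradient force points toward the east (bearing 090°).
Geostrophic balance: in the Northern Hemisphere the Coriolis force deflects motion to the right, so the geostrophic wind blows 90° to the right of the pressure-gradient force (low pressure on the left).
Rotating 090° by 90° clockwise gives 180° — the wind blows toward the south.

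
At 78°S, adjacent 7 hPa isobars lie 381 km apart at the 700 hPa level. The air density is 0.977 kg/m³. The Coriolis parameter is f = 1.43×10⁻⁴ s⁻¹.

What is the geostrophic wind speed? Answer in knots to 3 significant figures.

Pressure gradient: |∂P/∂n| = 700 Pa / 381000 m = 1.84×10⁻³ Pa/m
Geostrophic balance (pressure-gradient force = Coriolis force):
V_g = (1/(fρ)) |∂P/∂n| = 1.84×10⁻³ / (1.43×10⁻⁴ × 0.977) = 13.2 m/s
Converting: 13.2 m/s × 1.944 = 25.6 knots

25.6 knots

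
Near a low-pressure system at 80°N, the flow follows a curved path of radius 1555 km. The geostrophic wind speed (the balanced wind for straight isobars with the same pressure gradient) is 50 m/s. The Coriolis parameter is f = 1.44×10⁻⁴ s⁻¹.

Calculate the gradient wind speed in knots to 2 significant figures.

82 knots

Around a low, centrifugal force acts outward with Coriolis, so pressure-gradient force balances both:
(1/ρ)|∂P/∂n| = fV + V²/R  →  V² + fR·V − fR·V_g = 0
With fR = 1.44×10⁻⁴ × 1555×10³ m = 224 m/s:
V = [−fR + √((fR)² + 4 fR V_g)]/2 = [−224 + √(224² + 4×224×50)]/2 = 42.1 m/s
Subgeostrophic (V < V_g = 50 m/s), as expected around a low.
Converting: 42.1 m/s × 1.944 = 82 knots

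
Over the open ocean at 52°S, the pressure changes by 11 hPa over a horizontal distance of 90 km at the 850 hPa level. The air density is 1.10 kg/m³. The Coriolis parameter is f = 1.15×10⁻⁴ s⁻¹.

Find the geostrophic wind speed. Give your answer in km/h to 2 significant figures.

350 km/h

Pressure gradient: |∂P/∂n| = 1100 Pa / 90000 m = 1.22×10⁻² Pa/m
Geostrophic balance (pressure-gradient force = Coriolis force):
V_g = (1/(fρ)) |∂P/∂n| = 1.22×10⁻² / (1.15×10⁻⁴ × 1.10) = 96.6 m/s
Converting: 96.6 m/s × 3.6 = 350 km/h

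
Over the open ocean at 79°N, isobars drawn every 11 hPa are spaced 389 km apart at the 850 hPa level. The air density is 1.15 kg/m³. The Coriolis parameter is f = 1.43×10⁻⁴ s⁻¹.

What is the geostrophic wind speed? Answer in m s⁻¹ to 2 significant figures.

17 m s⁻¹

Pressure gradient: |∂P/∂n| = 1100 Pa / 389000 m = 2.83×10⁻³ Pa/m
Geostrophic balance (pressure-gradient force = Coriolis force):
V_g = (1/(fρ)) |∂P/∂n| = 2.83×10⁻³ / (1.43×10⁻⁴ × 1.15) = 17.2 m/s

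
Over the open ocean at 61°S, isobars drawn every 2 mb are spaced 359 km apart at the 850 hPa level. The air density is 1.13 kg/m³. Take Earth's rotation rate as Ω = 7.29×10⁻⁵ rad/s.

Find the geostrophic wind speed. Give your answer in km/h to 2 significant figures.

14 km/h

Coriolis parameter at 61°S:
f = 2Ω sin φ = 2 × 7.29×10⁻⁵ × sin 61° = 1.28×10⁻⁴ s⁻¹
Pressure gradient: |∂P/∂n| = 200 Pa / 359000 m = 5.57×10⁻⁴ Pa/m
Geostrophic balance (pressure-gradient force = Coriolis force):
V_g = (1/(fρ)) |∂P/∂n| = 5.57×10⁻⁴ / (1.28×10⁻⁴ × 1.13) = 3.87 m/s
Converting: 3.87 m/s × 3.6 = 14 km/h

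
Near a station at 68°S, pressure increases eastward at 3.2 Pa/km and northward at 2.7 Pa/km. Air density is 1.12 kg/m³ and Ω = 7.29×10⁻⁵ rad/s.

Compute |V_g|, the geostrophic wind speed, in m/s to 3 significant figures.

27.7 m/s

Coriolis parameter at 68°S:
f = 2Ω sin φ = 2 × 7.29×10⁻⁵ × sin 68° = 1.35×10⁻⁴ s⁻¹
In the Southern Hemisphere f is negative: f = −1.35×10⁻⁴ s⁻¹.
Component geostrophic relations (x east, y north):
u_g = −(1/(fρ)) ∂P/∂y,  v_g = (1/(fρ)) ∂P/∂x
u_g = −(2.7×10⁻³)/(−1.35×10⁻⁴ × 1.12) = 17.8 m/s;  v_g = (3.2×10⁻³)/(−1.35×10⁻⁴ × 1.12) = −21.1 m/s
|V_g| = √(u_g² + v_g²) = 27.7 m/s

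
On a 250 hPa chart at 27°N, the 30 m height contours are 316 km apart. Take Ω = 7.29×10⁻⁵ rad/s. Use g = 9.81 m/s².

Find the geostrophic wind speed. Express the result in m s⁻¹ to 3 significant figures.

Coriolis parameter at 27°N:
f = 2Ω sin φ = 2 × 7.29×10⁻⁵ × sin 27° = 6.62×10⁻⁵ s⁻¹
Height gradient: |∂Z/∂n| = 30 m / 316000 m = 9.49×10⁻⁵
On a pressure surface, geostrophic balance gives V_g = (g/f)|∂Z/∂n|:
V_g = 9.81 × 9.49×10⁻⁵ / 6.62×10⁻⁵ = 14.1 m/s

14.1 m s⁻¹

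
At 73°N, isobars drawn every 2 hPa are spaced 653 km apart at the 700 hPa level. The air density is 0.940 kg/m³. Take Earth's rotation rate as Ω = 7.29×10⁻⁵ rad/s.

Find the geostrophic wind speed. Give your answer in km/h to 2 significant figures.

Coriolis parameter at 73°N:
f = 2Ω sin φ = 2 × 7.29×10⁻⁵ × sin 73° = 1.39×10⁻⁴ s⁻¹
Pressure gradient: |∂P/∂n| = 200 Pa / 653000 m = 3.06×10⁻⁴ Pa/m
Geostrophic balance (pressure-gradient force = Coriolis force):
V_g = (1/(fρ)) |∂P/∂n| = 3.06×10⁻⁴ / (1.39×10⁻⁴ × 0.940) = 2.34 m/s
Converting: 2.34 m/s × 3.6 = 8.4 km/h

8.4 km/h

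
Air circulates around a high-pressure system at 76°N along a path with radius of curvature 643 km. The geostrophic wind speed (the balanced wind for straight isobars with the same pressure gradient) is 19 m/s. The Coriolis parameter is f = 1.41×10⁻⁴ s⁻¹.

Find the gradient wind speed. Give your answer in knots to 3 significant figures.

Around a high, pressure-gradient force acts outward with centrifugal, so Coriolis balances both:
fV = (1/ρ)|∂P/∂n| + V²/R  →  V² − fR·V + fR·V_g = 0
With fR = 1.41×10⁻⁴ × 643×10³ m = 90.7 m/s:
V = [fR − √((fR)² − 4 fR V_g)]/2 = [90.7 − √(90.7² − 4×90.7×19)]/2 = 27.1 m/s
Supergeostrophic (V > V_g = 19 m/s), as expected around a high.
Converting: 27.1 m/s × 1.944 = 52.7 knots

52.7 knots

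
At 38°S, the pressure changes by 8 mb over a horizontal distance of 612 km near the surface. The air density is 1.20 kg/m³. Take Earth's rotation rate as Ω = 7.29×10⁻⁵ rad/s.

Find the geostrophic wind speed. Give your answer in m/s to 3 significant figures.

12.1 m/s

Coriolis parameter at 38°S:
f = 2Ω sin φ = 2 × 7.29×10⁻⁵ × sin 38° = 8.98×10⁻⁵ s⁻¹
Pressure gradient: |∂P/∂n| = 800 Pa / 612000 m = 1.31×10⁻³ Pa/m
Geostrophic balance (pressure-gradient force = Coriolis force):
V_g = (1/(fρ)) |∂P/∂n| = 1.31×10⁻³ / (8.98×10⁻⁵ × 1.20) = 12.1 m/s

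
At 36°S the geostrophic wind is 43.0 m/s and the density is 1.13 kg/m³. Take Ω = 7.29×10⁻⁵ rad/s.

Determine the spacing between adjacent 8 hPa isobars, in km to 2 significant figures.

Coriolis parameter at 36°S:
f = 2Ω sin φ = 2 × 7.29×10⁻⁵ × sin 36° = 8.57×10⁻⁵ s⁻¹
Geostrophic balance rearranged: |∂P/∂n| = f ρ V_g
|∂P/∂n| = 8.57×10⁻⁵ × 1.13 × 43.0 = 4.16×10⁻³ Pa/m
Isobar spacing: Δn = ΔP/|∂P/∂n| = 800 Pa / 4.16×10⁻³ Pa/m = 192117 m ≈ 190 km

190 km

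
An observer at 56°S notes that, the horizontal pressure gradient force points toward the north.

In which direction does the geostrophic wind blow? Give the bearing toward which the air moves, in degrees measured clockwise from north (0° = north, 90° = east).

270°

The pressure-gradient force points toward the north (bearing 000°).
Geostrophic balance: in the Southern Hemisphere the Coriolis force deflects motion to the left, so the geostrophic wind blows 90° to the left of the pressure-gradient force (low pressure on the right).
Rotating 000° by 90° counterclockwise gives 270° — the wind blows toward the west.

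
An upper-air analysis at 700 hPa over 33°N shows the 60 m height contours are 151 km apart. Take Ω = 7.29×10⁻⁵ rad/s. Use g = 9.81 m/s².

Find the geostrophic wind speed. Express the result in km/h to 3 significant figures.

177 km/h

Coriolis parameter at 33°N:
f = 2Ω sin φ = 2 × 7.29×10⁻⁵ × sin 33° = 7.94×10⁻⁵ s⁻¹
Height gradient: |∂Z/∂n| = 60 m / 151000 m = 3.97×10⁻⁴
On a pressure surface, geostrophic balance gives V_g = (g/f)|∂Z/∂n|:
V_g = 9.81 × 3.97×10⁻⁴ / 7.94×10⁻⁵ = 49.1 m/s
Converting: 49.1 m/s × 3.6 = 177 km/h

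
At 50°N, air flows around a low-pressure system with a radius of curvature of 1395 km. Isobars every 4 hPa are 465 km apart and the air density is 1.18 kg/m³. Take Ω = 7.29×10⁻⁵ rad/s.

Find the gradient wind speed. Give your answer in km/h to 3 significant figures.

22.6 km/h

Coriolis parameter at 50°N:
f = 2Ω sin φ = 2 × 7.29×10⁻⁵ × sin 50° = 1.12×10⁻⁴ s⁻¹
Pressure gradient: |∂P/∂n| = 400 Pa / 465000 m = 8.60×10⁻⁴ Pa/m
Geostrophic speed: V_g = |∂P/∂n|/(fρ) = 8.60×10⁻⁴/(1.12×10⁻⁴ × 1.18) = 6.53 m/s
Around a low, centrifugal force acts outward with Coriolis, so pressure-gradient force balances both:
(1/ρ)|∂P/∂n| = fV + V²/R  →  V² + fR·V − fR·V_g = 0
With fR = 1.12×10⁻⁴ × 1395×10³ m = 156 m/s:
V = [−fR + √((fR)² + 4 fR V_g)]/2 = [−156 + √(156² + 4×156×6.53)]/2 = 6.27 m/s
Subgeostrophic (V < V_g = 6.53 m/s), as expected around a low.
Converting: 6.27 m/s × 3.6 = 22.6 km/h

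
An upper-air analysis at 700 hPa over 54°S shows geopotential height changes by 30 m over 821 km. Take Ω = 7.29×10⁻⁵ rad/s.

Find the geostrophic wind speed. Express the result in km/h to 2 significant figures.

11 km/h

Coriolis parameter at 54°S:
f = 2Ω sin φ = 2 × 7.29×10⁻⁵ × sin 54° = 1.18×10⁻⁴ s⁻¹
Height gradient: |∂Z/∂n| = 30 m / 821000 m = 3.65×10⁻⁵
On a pressure surface, geostrophic balance gives V_g = (g/f)|∂Z/∂n|:
V_g = 9.81 × 3.65×10⁻⁵ / 1.18×10⁻⁴ = 3.04 m/s
Converting: 3.04 m/s × 3.6 = 11 km/h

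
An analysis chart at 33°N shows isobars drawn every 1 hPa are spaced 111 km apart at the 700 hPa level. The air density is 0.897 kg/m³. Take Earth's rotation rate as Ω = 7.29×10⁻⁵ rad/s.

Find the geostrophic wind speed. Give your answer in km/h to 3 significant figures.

Coriolis parameter at 33°N:
f = 2Ω sin φ = 2 × 7.29×10⁻⁵ × sin 33° = 7.94×10⁻⁵ s⁻¹
Pressure gradient: |∂P/∂n| = 100 Pa / 111000 m = 9.01×10⁻⁴ Pa/m
Geostrophic balance (pressure-gradient force = Coriolis force):
V_g = (1/(fρ)) |∂P/∂n| = 9.01×10⁻⁴ / (7.94×10⁻⁵ × 0.897) = 12.6 m/s
Converting: 12.6 m/s × 3.6 = 45.5 km/h

45.5 km/h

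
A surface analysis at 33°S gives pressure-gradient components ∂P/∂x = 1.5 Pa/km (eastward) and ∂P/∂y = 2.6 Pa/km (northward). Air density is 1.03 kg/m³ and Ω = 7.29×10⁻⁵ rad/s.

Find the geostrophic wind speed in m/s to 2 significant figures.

37 m/s

Coriolis parameter at 33°S:
f = 2Ω sin φ = 2 × 7.29×10⁻⁵ × sin 33° = 7.94×10⁻⁵ s⁻¹
In the Southern Hemisphere f is negative: f = −7.94×10⁻⁵ s⁻¹.
Component geostrophic relations (x east, y north):
u_g = −(1/(fρ)) ∂P/∂y,  v_g = (1/(fρ)) ∂P/∂x
u_g = −(2.6×10⁻³)/(−7.94×10⁻⁵ × 1.03) = 31.8 m/s;  v_g = (1.5×10⁻³)/(−7.94×10⁻⁵ × 1.03) = −18.3 m/s
|V_g| = √(u_g² + v_g²) = 36.7 m/s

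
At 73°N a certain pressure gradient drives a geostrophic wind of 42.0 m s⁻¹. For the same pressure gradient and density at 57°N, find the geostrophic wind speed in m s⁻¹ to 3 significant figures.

With the same pressure gradient and density, V_g ∝ 1/f ∝ 1/sin φ.
V₂ = V₁ · sin φ₁ / sin φ₂ = 42.0 × sin 73° / sin 57°
V₂ = 42.0 × 0.9563/0.8387 = 47.9 m s⁻¹

47.9 m s⁻¹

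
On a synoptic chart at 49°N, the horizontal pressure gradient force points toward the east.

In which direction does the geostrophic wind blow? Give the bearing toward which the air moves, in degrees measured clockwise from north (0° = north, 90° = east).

The pressure-gradient force points toward the east (bearing 090°).
Geostrophic balance: in the Northern Hemisphere the Coriolis force deflects motion to the right, so the geostrophic wind blows 90° to the right of the pressure-gradient force (low pressure on the left).
Rotating 090° by 90° clockwise gives 180° — the wind blows toward the south.

180°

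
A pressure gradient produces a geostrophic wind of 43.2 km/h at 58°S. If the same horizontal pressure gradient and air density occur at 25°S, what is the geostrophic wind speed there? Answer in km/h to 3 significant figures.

With the same pressure gradient and density, V_g ∝ 1/f ∝ 1/sin φ.
V₂ = V₁ · sin φ₁ / sin φ₂ = 43.2 × sin 58° / sin 25°
V₂ = 43.2 × 0.8480/0.4226 = 86.7 km/h

86.7 km/h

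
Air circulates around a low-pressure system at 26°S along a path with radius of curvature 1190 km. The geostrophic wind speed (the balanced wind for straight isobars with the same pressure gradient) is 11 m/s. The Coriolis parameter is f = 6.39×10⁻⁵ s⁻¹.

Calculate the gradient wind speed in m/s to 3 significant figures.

Around a low, centrifugal force acts outward with Coriolis, so pressure-gradient force balances both:
(1/ρ)|∂P/∂n| = fV + V²/R  →  V² + fR·V − fR·V_g = 0
With fR = 6.39×10⁻⁵ × 1190×10³ m = 76.0 m/s:
V = [−fR + √((fR)² + 4 fR V_g)]/2 = [−76.0 + √(76.0² + 4×76.0×11)]/2 = 9.75 m/s
Subgeostrophic (V < V_g = 11 m/s), as expected around a low.

9.75 m/s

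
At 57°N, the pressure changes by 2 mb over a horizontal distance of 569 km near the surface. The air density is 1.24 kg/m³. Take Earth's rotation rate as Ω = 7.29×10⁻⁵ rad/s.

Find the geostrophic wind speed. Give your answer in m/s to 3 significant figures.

2.32 m/s

Coriolis parameter at 57°N:
f = 2Ω sin φ = 2 × 7.29×10⁻⁵ × sin 57° = 1.22×10⁻⁴ s⁻¹
Pressure gradient: |∂P/∂n| = 200 Pa / 569000 m = 3.51×10⁻⁴ Pa/m
Geostrophic balance (pressure-gradient force = Coriolis force):
V_g = (1/(fρ)) |∂P/∂n| = 3.51×10⁻⁴ / (1.22×10⁻⁴ × 1.24) = 2.32 m/s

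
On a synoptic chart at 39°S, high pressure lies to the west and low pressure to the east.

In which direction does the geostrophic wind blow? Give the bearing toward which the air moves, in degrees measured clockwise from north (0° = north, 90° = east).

000°

The pressure-gradient force points toward the east (bearing 090°).
Geostrophic balance: in the Southern Hemisphere the Coriolis force deflects motion to the left, so the geostrophic wind blows 90° to the left of the pressure-gradient force (low pressure on the right).
Rotating 090° by 90° counterclockwise gives 000° — the wind blows toward the north.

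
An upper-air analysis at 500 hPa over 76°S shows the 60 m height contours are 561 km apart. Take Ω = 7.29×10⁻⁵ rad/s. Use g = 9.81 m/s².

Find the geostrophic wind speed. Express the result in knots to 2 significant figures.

Coriolis parameter at 76°S:
f = 2Ω sin φ = 2 × 7.29×10⁻⁵ × sin 76° = 1.41×10⁻⁴ s⁻¹
Height gradient: |∂Z/∂n| = 60 m / 561000 m = 1.07×10⁻⁴
On a pressure surface, geostrophic balance gives V_g = (g/f)|∂Z/∂n|:
V_g = 9.81 × 1.07×10⁻⁴ / 1.41×10⁻⁴ = 7.42 m/s
Converting: 7.42 m/s × 1.944 = 14 knots

14 knots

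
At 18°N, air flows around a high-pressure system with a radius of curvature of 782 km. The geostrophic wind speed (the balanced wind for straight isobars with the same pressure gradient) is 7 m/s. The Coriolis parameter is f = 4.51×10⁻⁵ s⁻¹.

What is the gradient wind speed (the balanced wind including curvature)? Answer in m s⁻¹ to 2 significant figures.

9.6 m s⁻¹

Around a high, pressure-gradient force acts outward with centrifugal, so Coriolis balances both:
fV = (1/ρ)|∂P/∂n| + V²/R  →  V² − fR·V + fR·V_g = 0
With fR = 4.51×10⁻⁵ × 782×10³ m = 35.3 m/s:
V = [fR − √((fR)² − 4 fR V_g)]/2 = [35.3 − √(35.3² − 4×35.3×7)]/2 = 9.63 m/s
Supergeostrophic (V > V_g = 7 m/s), as expected around a high.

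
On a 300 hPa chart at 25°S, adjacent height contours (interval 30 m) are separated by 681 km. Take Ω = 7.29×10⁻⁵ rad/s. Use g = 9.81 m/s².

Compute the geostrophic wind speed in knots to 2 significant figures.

Coriolis parameter at 25°S:
f = 2Ω sin φ = 2 × 7.29×10⁻⁵ × sin 25° = 6.16×10⁻⁵ s⁻¹
Height gradient: |∂Z/∂n| = 30 m / 681000 m = 4.41×10⁻⁵
On a pressure surface, geostrophic balance gives V_g = (g/f)|∂Z/∂n|:
V_g = 9.81 × 4.41×10⁻⁵ / 6.16×10⁻⁵ = 7.01 m/s
Converting: 7.01 m/s × 1.944 = 14 knots

14 knots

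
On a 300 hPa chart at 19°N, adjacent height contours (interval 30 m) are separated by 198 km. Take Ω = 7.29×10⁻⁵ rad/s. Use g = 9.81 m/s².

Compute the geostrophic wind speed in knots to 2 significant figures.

Coriolis parameter at 19°N:
f = 2Ω sin φ = 2 × 7.29×10⁻⁵ × sin 19° = 4.75×10⁻⁵ s⁻¹
Height gradient: |∂Z/∂n| = 30 m / 198000 m = 1.52×10⁻⁴
On a pressure surface, geostrophic balance gives V_g = (g/f)|∂Z/∂n|:
V_g = 9.81 × 1.52×10⁻⁴ / 4.75×10⁻⁵ = 31.3 m/s
Converting: 31.3 m/s × 1.944 = 61 knots

61 knots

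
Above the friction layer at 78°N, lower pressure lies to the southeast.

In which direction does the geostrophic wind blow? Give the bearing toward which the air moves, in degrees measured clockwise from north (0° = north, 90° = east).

The pressure-gradient force points toward the southeast (bearing 135°).
Geostrophic balance: in the Northern Hemisphere the Coriolis force deflects motion to the right, so the geostrophic wind blows 90° to the right of the pressure-gradient force (low pressure on the left).
Rotating 135° by 90° clockwise gives 225° — the wind blows toward the southwest.

225°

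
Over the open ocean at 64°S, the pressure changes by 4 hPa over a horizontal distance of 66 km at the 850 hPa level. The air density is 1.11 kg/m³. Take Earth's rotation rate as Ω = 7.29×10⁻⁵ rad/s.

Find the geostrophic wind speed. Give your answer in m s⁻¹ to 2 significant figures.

Coriolis parameter at 64°S:
f = 2Ω sin φ = 2 × 7.29×10⁻⁵ × sin 64° = 1.31×10⁻⁴ s⁻¹
Pressure gradient: |∂P/∂n| = 400 Pa / 66000 m = 6.06×10⁻³ Pa/m
Geostrophic balance (pressure-gradient force = Coriolis force):
V_g = (1/(fρ)) |∂P/∂n| = 6.06×10⁻³ / (1.31×10⁻⁴ × 1.11) = 41.7 m/s

42 m s⁻¹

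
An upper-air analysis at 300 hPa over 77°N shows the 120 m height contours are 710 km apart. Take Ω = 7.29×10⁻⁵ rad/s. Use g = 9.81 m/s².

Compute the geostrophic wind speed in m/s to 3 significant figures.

Coriolis parameter at 77°N:
f = 2Ω sin φ = 2 × 7.29×10⁻⁵ × sin 77° = 1.42×10⁻⁴ s⁻¹
Height gradient: |∂Z/∂n| = 120 m / 710000 m = 1.69×10⁻⁴
On a pressure surface, geostrophic balance gives V_g = (g/f)|∂Z/∂n|:
V_g = 9.81 × 1.69×10⁻⁴ / 1.42×10⁻⁴ = 11.7 m/s

11.7 m/s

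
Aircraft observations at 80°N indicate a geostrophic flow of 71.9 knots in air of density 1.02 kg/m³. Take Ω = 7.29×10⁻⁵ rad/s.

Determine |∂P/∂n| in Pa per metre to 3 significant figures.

Coriolis parameter at 80°N:
f = 2Ω sin φ = 2 × 7.29×10⁻⁵ × sin 80° = 1.44×10⁻⁴ s⁻¹
Wind speed in SI: 71.9 knots = 37.0 m/s
Geostrophic balance rearranged: |∂P/∂n| = f ρ V_g
|∂P/∂n| = 1.44×10⁻⁴ × 1.02 × 37.0 = 5.42×10⁻³ Pa/m

5.42×10⁻³ Pa/m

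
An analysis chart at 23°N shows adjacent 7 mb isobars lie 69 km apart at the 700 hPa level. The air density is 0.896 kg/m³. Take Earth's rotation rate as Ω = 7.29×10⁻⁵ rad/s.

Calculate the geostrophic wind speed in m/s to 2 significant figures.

200 m/s

Coriolis parameter at 23°N:
f = 2Ω sin φ = 2 × 7.29×10⁻⁵ × sin 23° = 5.70×10⁻⁵ s⁻¹
Pressure gradient: |∂P/∂n| = 700 Pa / 69000 m = 1.01×10⁻² Pa/m
Geostrophic balance (pressure-gradient force = Coriolis force):
V_g = (1/(fρ)) |∂P/∂n| = 1.01×10⁻² / (5.70×10⁻⁵ × 0.896) = 199 m/s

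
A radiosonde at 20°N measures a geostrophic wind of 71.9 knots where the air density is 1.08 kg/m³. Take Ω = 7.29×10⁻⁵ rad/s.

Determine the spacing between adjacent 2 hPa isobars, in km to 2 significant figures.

Coriolis parameter at 20°N:
f = 2Ω sin φ = 2 × 7.29×10⁻⁵ × sin 20° = 4.99×10⁻⁵ s⁻¹
Wind speed in SI: 71.9 knots = 37.0 m/s
Geostrophic balance rearranged: |∂P/∂n| = f ρ V_g
|∂P/∂n| = 4.99×10⁻⁵ × 1.08 × 37.0 = 1.99×10⁻³ Pa/m
Isobar spacing: Δn = ΔP/|∂P/∂n| = 200 Pa / 1.99×10⁻³ Pa/m = 100399 m ≈ 100 km

100 km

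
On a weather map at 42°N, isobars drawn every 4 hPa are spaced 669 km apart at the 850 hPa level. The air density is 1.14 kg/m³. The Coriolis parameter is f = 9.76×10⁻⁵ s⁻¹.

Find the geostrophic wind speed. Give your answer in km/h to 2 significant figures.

19 km/h

Pressure gradient: |∂P/∂n| = 400 Pa / 669000 m = 5.98×10⁻⁴ Pa/m
Geostrophic balance (pressure-gradient force = Coriolis force):
V_g = (1/(fρ)) |∂P/∂n| = 5.98×10⁻⁴ / (9.76×10⁻⁵ × 1.14) = 5.37 m/s
Converting: 5.37 m/s × 3.6 = 19 km/h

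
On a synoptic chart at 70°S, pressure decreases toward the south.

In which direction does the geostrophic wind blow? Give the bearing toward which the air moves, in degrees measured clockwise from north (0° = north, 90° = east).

090°

The pressure-gradient force points toward the south (bearing 180°).
Geostrophic balance: in the Southern Hemisphere the Coriolis force deflects motion to the left, so the geostrophic wind blows 90° to the left of the pressure-gradient force (low pressure on the right).
Rotating 180° by 90° counterclockwise gives 090° — the wind blows toward the east.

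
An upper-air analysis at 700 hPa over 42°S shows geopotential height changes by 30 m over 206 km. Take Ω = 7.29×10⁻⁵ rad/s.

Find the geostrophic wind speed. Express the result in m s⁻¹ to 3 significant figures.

Coriolis parameter at 42°S:
f = 2Ω sin φ = 2 × 7.29×10⁻⁵ × sin 42° = 9.76×10⁻⁵ s⁻¹
Height gradient: |∂Z/∂n| = 30 m / 206000 m = 1.46×10⁻⁴
On a pressure surface, geostrophic balance gives V_g = (g/f)|∂Z/∂n|:
V_g = 9.81 × 1.46×10⁻⁴ / 9.76×10⁻⁵ = 14.6 m/s

14.6 m s⁻¹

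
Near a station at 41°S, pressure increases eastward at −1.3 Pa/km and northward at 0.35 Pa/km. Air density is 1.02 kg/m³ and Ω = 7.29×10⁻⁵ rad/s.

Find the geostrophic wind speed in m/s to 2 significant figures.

Coriolis parameter at 41°S:
f = 2Ω sin φ = 2 × 7.29×10⁻⁵ × sin 41° = 9.57×10⁻⁵ s⁻¹
In the Southern Hemisphere f is negative: f = −9.57×10⁻⁵ s⁻¹.
Component geostrophic relations (x east, y north):
u_g = −(1/(fρ)) ∂P/∂y,  v_g = (1/(fρ)) ∂P/∂x
u_g = −(0.35×10⁻³)/(−9.57×10⁻⁵ × 1.02) = 3.59 m/s;  v_g = (−1.3×10⁻³)/(−9.57×10⁻⁵ × 1.02) = 13.3 m/s
|V_g| = √(u_g² + v_g²) = 13.8 m/s

14 m/s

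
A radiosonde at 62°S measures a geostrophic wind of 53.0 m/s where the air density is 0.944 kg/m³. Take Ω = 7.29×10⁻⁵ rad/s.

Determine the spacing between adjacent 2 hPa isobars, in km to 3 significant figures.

31.1 km

Coriolis parameter at 62°S:
f = 2Ω sin φ = 2 × 7.29×10⁻⁵ × sin 62° = 1.29×10⁻⁴ s⁻¹
Geostrophic balance rearranged: |∂P/∂n| = f ρ V_g
|∂P/∂n| = 1.29×10⁻⁴ × 0.944 × 53.0 = 6.44×10⁻³ Pa/m
Isobar spacing: Δn = ΔP/|∂P/∂n| = 200 Pa / 6.44×10⁻³ Pa/m = 31052 m ≈ 31.1 km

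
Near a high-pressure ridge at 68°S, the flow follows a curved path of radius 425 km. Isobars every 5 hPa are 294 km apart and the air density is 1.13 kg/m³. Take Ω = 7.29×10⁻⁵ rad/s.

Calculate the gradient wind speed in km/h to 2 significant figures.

Coriolis parameter at 68°S:
f = 2Ω sin φ = 2 × 7.29×10⁻⁵ × sin 68° = 1.35×10⁻⁴ s⁻¹
Pressure gradient: |∂P/∂n| = 500 Pa / 294000 m = 1.70×10⁻³ Pa/m
Geostrophic speed: V_g = |∂P/∂n|/(fρ) = 1.70×10⁻³/(1.35×10⁻⁴ × 1.13) = 11.1 m/s
Around a high, pressure-gradient force acts outward with centrifugal, so Coriolis balances both:
fV = (1/ρ)|∂P/∂n| + V²/R  →  V² − fR·V + fR·V_g = 0
With fR = 1.35×10⁻⁴ × 425×10³ m = 57.5 m/s:
V = [fR − √((fR)² − 4 fR V_g)]/2 = [57.5 − √(57.5² − 4×57.5×11.1)]/2 = 15.1 m/s
Supergeostrophic (V > V_g = 11.1 m/s), as expected around a high.
Converting: 15.1 m/s × 3.6 = 54 km/h

54 km/h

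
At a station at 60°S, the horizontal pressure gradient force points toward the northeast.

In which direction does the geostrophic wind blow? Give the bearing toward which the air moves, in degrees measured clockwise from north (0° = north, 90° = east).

The pressure-gradient force points toward the northeast (bearing 045°).
Geostrophic balance: in the Southern Hemisphere the Coriolis force deflects motion to the left, so the geostrophic wind blows 90° to the left of the pressure-gradient force (low pressure on the right).
Rotating 045° by 90° counterclockwise gives 315° — the wind blows toward the northwest.

315°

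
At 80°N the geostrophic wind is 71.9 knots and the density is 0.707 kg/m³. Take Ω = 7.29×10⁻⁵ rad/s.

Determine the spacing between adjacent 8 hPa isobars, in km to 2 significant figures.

210 km

Coriolis parameter at 80°N:
f = 2Ω sin φ = 2 × 7.29×10⁻⁵ × sin 80° = 1.44×10⁻⁴ s⁻¹
Wind speed in SI: 71.9 knots = 37.0 m/s
Geostrophic balance rearranged: |∂P/∂n| = f ρ V_g
|∂P/∂n| = 1.44×10⁻⁴ × 0.707 × 37.0 = 3.75×10⁻³ Pa/m
Isobar spacing: Δn = ΔP/|∂P/∂n| = 800 Pa / 3.75×10⁻³ Pa/m = 213056 m ≈ 210 km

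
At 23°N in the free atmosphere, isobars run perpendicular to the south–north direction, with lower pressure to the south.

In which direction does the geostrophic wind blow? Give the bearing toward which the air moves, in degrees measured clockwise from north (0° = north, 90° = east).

270°

The pressure-gradient force points toward the south (bearing 180°).
Geostrophic balance: in the Northern Hemisphere the Coriolis force deflects motion to the right, so the geostrophic wind blows 90° to the right of the pressure-gradient force (low pressure on the left).
Rotating 180° by 90° clockwise gives 270° — the wind blows toward the west.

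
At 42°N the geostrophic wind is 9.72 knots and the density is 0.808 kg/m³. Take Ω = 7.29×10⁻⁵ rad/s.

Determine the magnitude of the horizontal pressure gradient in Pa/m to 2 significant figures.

Coriolis parameter at 42°N:
f = 2Ω sin φ = 2 × 7.29×10⁻⁵ × sin 42° = 9.76×10⁻⁵ s⁻¹
Wind speed in SI: 9.72 knots = 5.00 m/s
Geostrophic balance rearranged: |∂P/∂n| = f ρ V_g
|∂P/∂n| = 9.76×10⁻⁵ × 0.808 × 5.00 = 3.94×10⁻⁴ Pa/m

3.9×10⁻⁴ Pa/m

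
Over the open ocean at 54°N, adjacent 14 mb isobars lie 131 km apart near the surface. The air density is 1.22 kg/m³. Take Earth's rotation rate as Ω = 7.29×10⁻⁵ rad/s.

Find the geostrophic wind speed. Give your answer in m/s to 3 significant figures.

Coriolis parameter at 54°N:
f = 2Ω sin φ = 2 × 7.29×10⁻⁵ × sin 54° = 1.18×10⁻⁴ s⁻¹
Pressure gradient: |∂P/∂n| = 1400 Pa / 131000 m = 1.07×10⁻² Pa/m
Geostrophic balance (pressure-gradient force = Coriolis force):
V_g = (1/(fρ)) |∂P/∂n| = 1.07×10⁻² / (1.18×10⁻⁴ × 1.22) = 74.3 m/s

74.3 m/s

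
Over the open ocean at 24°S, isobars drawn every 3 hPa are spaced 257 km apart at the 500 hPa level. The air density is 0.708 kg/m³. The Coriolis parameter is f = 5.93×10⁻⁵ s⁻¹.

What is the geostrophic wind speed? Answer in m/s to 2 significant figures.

Pressure gradient: |∂P/∂n| = 300 Pa / 257000 m = 1.17×10⁻³ Pa/m
Geostrophic balance (pressure-gradient force = Coriolis force):
V_g = (1/(fρ)) |∂P/∂n| = 1.17×10⁻³ / (5.93×10⁻⁵ × 0.708) = 27.8 m/s

28 m/s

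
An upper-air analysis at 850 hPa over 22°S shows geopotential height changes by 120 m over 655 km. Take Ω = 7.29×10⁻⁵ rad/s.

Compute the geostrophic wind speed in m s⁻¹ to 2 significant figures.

Coriolis parameter at 22°S:
f = 2Ω sin φ = 2 × 7.29×10⁻⁵ × sin 22° = 5.46×10⁻⁵ s⁻¹
Height gradient: |∂Z/∂n| = 120 m / 655000 m = 1.83×10⁻⁴
On a pressure surface, geostrophic balance gives V_g = (g/f)|∂Z/∂n|:
V_g = 9.81 × 1.83×10⁻⁴ / 5.46×10⁻⁵ = 32.9 m/s

33 m s⁻¹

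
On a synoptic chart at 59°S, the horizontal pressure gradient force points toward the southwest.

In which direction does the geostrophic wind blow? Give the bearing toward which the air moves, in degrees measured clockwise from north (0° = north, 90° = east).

135°

The pressure-gradient force points toward the southwest (bearing 225°).
Geostrophic balance: in the Southern Hemisphere the Coriolis force deflects motion to the left, so the geostrophic wind blows 90° to the left of the pressure-gradient force (low pressure on the right).
Rotating 225° by 90° counterclockwise gives 135° — the wind blows toward the southeast.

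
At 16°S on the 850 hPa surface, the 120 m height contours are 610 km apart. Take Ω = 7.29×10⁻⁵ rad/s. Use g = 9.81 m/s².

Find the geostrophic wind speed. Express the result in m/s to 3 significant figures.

Coriolis parameter at 16°S:
f = 2Ω sin φ = 2 × 7.29×10⁻⁵ × sin 16° = 4.02×10⁻⁵ s⁻¹
Height gradient: |∂Z/∂n| = 120 m / 610000 m = 1.97×10⁻⁴
On a pressure surface, geostrophic balance gives V_g = (g/f)|∂Z/∂n|:
V_g = 9.81 × 1.97×10⁻⁴ / 4.02×10⁻⁵ = 48.0 m/s

48.0 m/s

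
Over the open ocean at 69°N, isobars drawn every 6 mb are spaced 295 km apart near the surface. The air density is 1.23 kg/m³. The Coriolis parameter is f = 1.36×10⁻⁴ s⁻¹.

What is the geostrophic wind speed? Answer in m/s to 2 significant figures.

12 m/s

Pressure gradient: |∂P/∂n| = 600 Pa / 295000 m = 2.03×10⁻³ Pa/m
Geostrophic balance (pressure-gradient force = Coriolis force):
V_g = (1/(fρ)) |∂P/∂n| = 2.03×10⁻³ / (1.36×10⁻⁴ × 1.23) = 12.2 m/s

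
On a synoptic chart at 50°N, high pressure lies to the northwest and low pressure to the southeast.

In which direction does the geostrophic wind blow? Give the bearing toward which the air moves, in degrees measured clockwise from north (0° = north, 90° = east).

225°

The pressure-gradient force points toward the southeast (bearing 135°).
Geostrophic balance: in the Northern Hemisphere the Coriolis force deflects motion to the right, so the geostrophic wind blows 90° to the right of the pressure-gradient force (low pressure on the left).
Rotating 135° by 90° clockwise gives 225° — the wind blows toward the southwest.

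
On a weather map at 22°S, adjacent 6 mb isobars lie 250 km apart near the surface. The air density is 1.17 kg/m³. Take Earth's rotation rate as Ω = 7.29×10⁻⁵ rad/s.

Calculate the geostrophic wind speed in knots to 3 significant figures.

Coriolis parameter at 22°S:
f = 2Ω sin φ = 2 × 7.29×10⁻⁵ × sin 22° = 5.46×10⁻⁵ s⁻¹
Pressure gradient: |∂P/∂n| = 600 Pa / 250000 m = 2.40×10⁻³ Pa/m
Geostrophic balance (pressure-gradient force = Coriolis force):
V_g = (1/(fρ)) |∂P/∂n| = 2.40×10⁻³ / (5.46×10⁻⁵ × 1.17) = 37.6 m/s
Converting: 37.6 m/s × 1.944 = 73.0 knots

73.0 knots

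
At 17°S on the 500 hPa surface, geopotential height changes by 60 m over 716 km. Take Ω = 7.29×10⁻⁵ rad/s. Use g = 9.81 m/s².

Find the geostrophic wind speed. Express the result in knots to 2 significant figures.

Coriolis parameter at 17°S:
f = 2Ω sin φ = 2 × 7.29×10⁻⁵ × sin 17° = 4.26×10⁻⁵ s⁻¹
Height gradient: |∂Z/∂n| = 60 m / 716000 m = 8.38×10⁻⁵
On a pressure surface, geostrophic balance gives V_g = (g/f)|∂Z/∂n|:
V_g = 9.81 × 8.38×10⁻⁵ / 4.26×10⁻⁵ = 19.3 m/s
Converting: 19.3 m/s × 1.944 = 37 knots

37 knots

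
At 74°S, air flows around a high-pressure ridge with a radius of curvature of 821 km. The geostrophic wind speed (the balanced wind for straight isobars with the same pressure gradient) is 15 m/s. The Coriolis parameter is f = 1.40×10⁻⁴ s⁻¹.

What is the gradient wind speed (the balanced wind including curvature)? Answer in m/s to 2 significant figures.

Around a high, pressure-gradient force acts outward with centrifugal, so Coriolis balances both:
fV = (1/ρ)|∂P/∂n| + V²/R  →  V² − fR·V + fR·V_g = 0
With fR = 1.40×10⁻⁴ × 821×10³ m = 115 m/s:
V = [fR − √((fR)² − 4 fR V_g)]/2 = [115 − √(115² − 4×115×15)]/2 = 17.7 m/s
Supergeostrophic (V > V_g = 15 m/s), as expected around a high.

18 m/s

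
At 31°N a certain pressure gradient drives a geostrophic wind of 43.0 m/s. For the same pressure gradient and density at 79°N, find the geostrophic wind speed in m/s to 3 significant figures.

22.6 m/s

With the same pressure gradient and density, V_g ∝ 1/f ∝ 1/sin φ.
V₂ = V₁ · sin φ₁ / sin φ₂ = 43.0 × sin 31° / sin 79°
V₂ = 43.0 × 0.5150/0.9816 = 22.6 m/s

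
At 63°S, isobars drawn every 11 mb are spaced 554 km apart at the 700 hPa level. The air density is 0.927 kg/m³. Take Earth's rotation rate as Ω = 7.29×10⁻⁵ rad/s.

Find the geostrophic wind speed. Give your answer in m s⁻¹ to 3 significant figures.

16.5 m s⁻¹

Coriolis parameter at 63°S:
f = 2Ω sin φ = 2 × 7.29×10⁻⁵ × sin 63° = 1.30×10⁻⁴ s⁻¹
Pressure gradient: |∂P/∂n| = 1100 Pa / 554000 m = 1.99×10⁻³ Pa/m
Geostrophic balance (pressure-gradient force = Coriolis force):
V_g = (1/(fρ)) |∂P/∂n| = 1.99×10⁻³ / (1.30×10⁻⁴ × 0.927) = 16.5 m/s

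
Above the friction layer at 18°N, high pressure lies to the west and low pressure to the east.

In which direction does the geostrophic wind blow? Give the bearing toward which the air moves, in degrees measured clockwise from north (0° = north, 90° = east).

180°

The pressure-gradient force points toward the east (bearing 090°).
Geostrophic balance: in the Northern Hemisphere the Coriolis force deflects motion to the right, so the geostrophic wind blows 90° to the right of the pressure-gradient force (low pressure on the left).
Rotating 090° by 90° clockwise gives 180° — the wind blows toward the south.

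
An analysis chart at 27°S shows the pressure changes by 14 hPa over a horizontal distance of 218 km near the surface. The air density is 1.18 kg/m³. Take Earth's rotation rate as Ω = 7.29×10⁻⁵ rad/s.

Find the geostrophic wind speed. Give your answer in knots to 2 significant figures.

160 knots

Coriolis parameter at 27°S:
f = 2Ω sin φ = 2 × 7.29×10⁻⁵ × sin 27° = 6.62×10⁻⁵ s⁻¹
Pressure gradient: |∂P/∂n| = 1400 Pa / 218000 m = 6.42×10⁻³ Pa/m
Geostrophic balance (pressure-gradient force = Coriolis force):
V_g = (1/(fρ)) |∂P/∂n| = 6.42×10⁻³ / (6.62×10⁻⁵ × 1.18) = 82.2 m/s
Converting: 82.2 m/s × 1.944 = 160 knots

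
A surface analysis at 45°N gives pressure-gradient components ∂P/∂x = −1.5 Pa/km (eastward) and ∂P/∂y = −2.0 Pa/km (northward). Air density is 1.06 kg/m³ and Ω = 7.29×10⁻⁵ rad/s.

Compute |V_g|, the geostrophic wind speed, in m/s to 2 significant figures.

Coriolis parameter at 45°N:
f = 2Ω sin φ = 2 × 7.29×10⁻⁵ × sin 45° = 1.03×10⁻⁴ s⁻¹
Component geostrophic relations (x east, y north):
u_g = −(1/(fρ)) ∂P/∂y,  v_g = (1/(fρ)) ∂P/∂x
u_g = −(−2.0×10⁻³)/(1.03×10⁻⁴ × 1.06) = 18.3 m/s;  v_g = (−1.5×10⁻³)/(1.03×10⁻⁴ × 1.06) = −13.7 m/s
|V_g| = √(u_g² + v_g²) = 22.9 m/s

23 m/s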